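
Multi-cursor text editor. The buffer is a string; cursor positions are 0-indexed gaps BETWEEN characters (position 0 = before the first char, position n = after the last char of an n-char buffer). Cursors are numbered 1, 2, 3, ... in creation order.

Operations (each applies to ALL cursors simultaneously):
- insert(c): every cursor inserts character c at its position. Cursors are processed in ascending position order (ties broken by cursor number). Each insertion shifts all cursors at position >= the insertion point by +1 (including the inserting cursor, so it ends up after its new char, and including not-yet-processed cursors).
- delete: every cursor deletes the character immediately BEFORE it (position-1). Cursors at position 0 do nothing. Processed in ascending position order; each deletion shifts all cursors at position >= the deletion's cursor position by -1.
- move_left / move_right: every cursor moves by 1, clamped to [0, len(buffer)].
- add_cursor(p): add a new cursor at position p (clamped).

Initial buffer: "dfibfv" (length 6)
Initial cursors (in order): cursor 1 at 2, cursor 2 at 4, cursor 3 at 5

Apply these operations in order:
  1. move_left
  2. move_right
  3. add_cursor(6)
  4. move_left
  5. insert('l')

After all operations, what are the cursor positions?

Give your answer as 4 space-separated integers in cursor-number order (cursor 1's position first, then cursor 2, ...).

Answer: 2 5 7 9

Derivation:
After op 1 (move_left): buffer="dfibfv" (len 6), cursors c1@1 c2@3 c3@4, authorship ......
After op 2 (move_right): buffer="dfibfv" (len 6), cursors c1@2 c2@4 c3@5, authorship ......
After op 3 (add_cursor(6)): buffer="dfibfv" (len 6), cursors c1@2 c2@4 c3@5 c4@6, authorship ......
After op 4 (move_left): buffer="dfibfv" (len 6), cursors c1@1 c2@3 c3@4 c4@5, authorship ......
After op 5 (insert('l')): buffer="dlfilblflv" (len 10), cursors c1@2 c2@5 c3@7 c4@9, authorship .1..2.3.4.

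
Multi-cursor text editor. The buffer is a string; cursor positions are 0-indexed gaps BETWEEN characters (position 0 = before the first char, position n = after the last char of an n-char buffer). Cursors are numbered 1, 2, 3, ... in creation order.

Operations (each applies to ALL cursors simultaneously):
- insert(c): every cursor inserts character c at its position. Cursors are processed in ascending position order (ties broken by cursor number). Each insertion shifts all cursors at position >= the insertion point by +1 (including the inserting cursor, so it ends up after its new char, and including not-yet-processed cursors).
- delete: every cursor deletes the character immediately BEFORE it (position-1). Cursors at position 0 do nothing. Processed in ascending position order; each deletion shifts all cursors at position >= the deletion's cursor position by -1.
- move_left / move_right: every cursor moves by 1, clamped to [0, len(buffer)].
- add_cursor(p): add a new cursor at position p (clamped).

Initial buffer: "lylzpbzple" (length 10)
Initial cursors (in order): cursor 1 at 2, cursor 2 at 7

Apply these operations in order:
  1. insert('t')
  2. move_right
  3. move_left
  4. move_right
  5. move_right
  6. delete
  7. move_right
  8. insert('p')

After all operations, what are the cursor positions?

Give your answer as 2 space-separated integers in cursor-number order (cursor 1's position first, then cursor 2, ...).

After op 1 (insert('t')): buffer="lytlzpbztple" (len 12), cursors c1@3 c2@9, authorship ..1.....2...
After op 2 (move_right): buffer="lytlzpbztple" (len 12), cursors c1@4 c2@10, authorship ..1.....2...
After op 3 (move_left): buffer="lytlzpbztple" (len 12), cursors c1@3 c2@9, authorship ..1.....2...
After op 4 (move_right): buffer="lytlzpbztple" (len 12), cursors c1@4 c2@10, authorship ..1.....2...
After op 5 (move_right): buffer="lytlzpbztple" (len 12), cursors c1@5 c2@11, authorship ..1.....2...
After op 6 (delete): buffer="lytlpbztpe" (len 10), cursors c1@4 c2@9, authorship ..1....2..
After op 7 (move_right): buffer="lytlpbztpe" (len 10), cursors c1@5 c2@10, authorship ..1....2..
After op 8 (insert('p')): buffer="lytlppbztpep" (len 12), cursors c1@6 c2@12, authorship ..1..1..2..2

Answer: 6 12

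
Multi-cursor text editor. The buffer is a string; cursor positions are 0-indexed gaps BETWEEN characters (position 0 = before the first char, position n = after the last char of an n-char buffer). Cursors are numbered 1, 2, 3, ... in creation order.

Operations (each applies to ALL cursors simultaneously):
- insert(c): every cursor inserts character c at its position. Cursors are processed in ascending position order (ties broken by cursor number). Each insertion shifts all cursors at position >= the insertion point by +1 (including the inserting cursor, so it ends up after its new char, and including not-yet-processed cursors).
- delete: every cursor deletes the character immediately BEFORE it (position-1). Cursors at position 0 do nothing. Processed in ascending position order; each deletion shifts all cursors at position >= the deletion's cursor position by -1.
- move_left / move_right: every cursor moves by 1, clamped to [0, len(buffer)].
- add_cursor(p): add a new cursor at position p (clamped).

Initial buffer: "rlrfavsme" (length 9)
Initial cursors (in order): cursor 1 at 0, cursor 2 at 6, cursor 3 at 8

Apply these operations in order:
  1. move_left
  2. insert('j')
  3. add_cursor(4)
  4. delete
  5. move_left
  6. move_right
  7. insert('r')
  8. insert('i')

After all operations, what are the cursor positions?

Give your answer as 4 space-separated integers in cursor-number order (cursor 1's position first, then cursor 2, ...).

After op 1 (move_left): buffer="rlrfavsme" (len 9), cursors c1@0 c2@5 c3@7, authorship .........
After op 2 (insert('j')): buffer="jrlrfajvsjme" (len 12), cursors c1@1 c2@7 c3@10, authorship 1.....2..3..
After op 3 (add_cursor(4)): buffer="jrlrfajvsjme" (len 12), cursors c1@1 c4@4 c2@7 c3@10, authorship 1.....2..3..
After op 4 (delete): buffer="rlfavsme" (len 8), cursors c1@0 c4@2 c2@4 c3@6, authorship ........
After op 5 (move_left): buffer="rlfavsme" (len 8), cursors c1@0 c4@1 c2@3 c3@5, authorship ........
After op 6 (move_right): buffer="rlfavsme" (len 8), cursors c1@1 c4@2 c2@4 c3@6, authorship ........
After op 7 (insert('r')): buffer="rrlrfarvsrme" (len 12), cursors c1@2 c4@4 c2@7 c3@10, authorship .1.4..2..3..
After op 8 (insert('i')): buffer="rrilrifarivsrime" (len 16), cursors c1@3 c4@6 c2@10 c3@14, authorship .11.44..22..33..

Answer: 3 10 14 6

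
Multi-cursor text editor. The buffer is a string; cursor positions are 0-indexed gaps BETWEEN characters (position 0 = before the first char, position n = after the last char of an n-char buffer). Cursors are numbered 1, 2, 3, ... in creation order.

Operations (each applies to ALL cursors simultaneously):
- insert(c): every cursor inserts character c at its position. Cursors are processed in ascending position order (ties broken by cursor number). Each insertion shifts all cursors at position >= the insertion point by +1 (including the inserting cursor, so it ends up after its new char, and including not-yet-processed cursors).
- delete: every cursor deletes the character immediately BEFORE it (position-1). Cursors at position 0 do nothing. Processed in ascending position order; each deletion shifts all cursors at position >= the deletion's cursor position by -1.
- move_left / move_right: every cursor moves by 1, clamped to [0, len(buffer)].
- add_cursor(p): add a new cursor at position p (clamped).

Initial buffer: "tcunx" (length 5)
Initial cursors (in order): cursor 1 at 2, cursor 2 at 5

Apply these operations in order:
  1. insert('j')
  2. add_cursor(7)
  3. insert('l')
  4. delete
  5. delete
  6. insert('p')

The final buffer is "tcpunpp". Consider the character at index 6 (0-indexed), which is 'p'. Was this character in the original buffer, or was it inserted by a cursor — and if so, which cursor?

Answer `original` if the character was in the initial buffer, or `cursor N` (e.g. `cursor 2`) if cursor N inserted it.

Answer: cursor 3

Derivation:
After op 1 (insert('j')): buffer="tcjunxj" (len 7), cursors c1@3 c2@7, authorship ..1...2
After op 2 (add_cursor(7)): buffer="tcjunxj" (len 7), cursors c1@3 c2@7 c3@7, authorship ..1...2
After op 3 (insert('l')): buffer="tcjlunxjll" (len 10), cursors c1@4 c2@10 c3@10, authorship ..11...223
After op 4 (delete): buffer="tcjunxj" (len 7), cursors c1@3 c2@7 c3@7, authorship ..1...2
After op 5 (delete): buffer="tcun" (len 4), cursors c1@2 c2@4 c3@4, authorship ....
After op 6 (insert('p')): buffer="tcpunpp" (len 7), cursors c1@3 c2@7 c3@7, authorship ..1..23
Authorship (.=original, N=cursor N): . . 1 . . 2 3
Index 6: author = 3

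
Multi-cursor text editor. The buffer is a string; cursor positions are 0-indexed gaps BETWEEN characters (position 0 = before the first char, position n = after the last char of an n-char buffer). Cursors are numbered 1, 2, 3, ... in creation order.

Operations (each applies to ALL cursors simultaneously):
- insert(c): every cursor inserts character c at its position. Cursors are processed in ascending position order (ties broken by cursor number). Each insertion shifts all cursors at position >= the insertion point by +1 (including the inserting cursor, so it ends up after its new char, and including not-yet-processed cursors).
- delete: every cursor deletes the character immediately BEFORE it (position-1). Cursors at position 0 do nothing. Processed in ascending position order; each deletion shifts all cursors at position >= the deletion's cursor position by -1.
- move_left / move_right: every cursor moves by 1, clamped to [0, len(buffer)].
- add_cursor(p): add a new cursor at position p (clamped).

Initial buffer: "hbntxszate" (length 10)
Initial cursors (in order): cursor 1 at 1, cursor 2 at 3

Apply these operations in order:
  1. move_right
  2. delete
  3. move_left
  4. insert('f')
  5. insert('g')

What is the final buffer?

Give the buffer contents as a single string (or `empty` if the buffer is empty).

After op 1 (move_right): buffer="hbntxszate" (len 10), cursors c1@2 c2@4, authorship ..........
After op 2 (delete): buffer="hnxszate" (len 8), cursors c1@1 c2@2, authorship ........
After op 3 (move_left): buffer="hnxszate" (len 8), cursors c1@0 c2@1, authorship ........
After op 4 (insert('f')): buffer="fhfnxszate" (len 10), cursors c1@1 c2@3, authorship 1.2.......
After op 5 (insert('g')): buffer="fghfgnxszate" (len 12), cursors c1@2 c2@5, authorship 11.22.......

Answer: fghfgnxszate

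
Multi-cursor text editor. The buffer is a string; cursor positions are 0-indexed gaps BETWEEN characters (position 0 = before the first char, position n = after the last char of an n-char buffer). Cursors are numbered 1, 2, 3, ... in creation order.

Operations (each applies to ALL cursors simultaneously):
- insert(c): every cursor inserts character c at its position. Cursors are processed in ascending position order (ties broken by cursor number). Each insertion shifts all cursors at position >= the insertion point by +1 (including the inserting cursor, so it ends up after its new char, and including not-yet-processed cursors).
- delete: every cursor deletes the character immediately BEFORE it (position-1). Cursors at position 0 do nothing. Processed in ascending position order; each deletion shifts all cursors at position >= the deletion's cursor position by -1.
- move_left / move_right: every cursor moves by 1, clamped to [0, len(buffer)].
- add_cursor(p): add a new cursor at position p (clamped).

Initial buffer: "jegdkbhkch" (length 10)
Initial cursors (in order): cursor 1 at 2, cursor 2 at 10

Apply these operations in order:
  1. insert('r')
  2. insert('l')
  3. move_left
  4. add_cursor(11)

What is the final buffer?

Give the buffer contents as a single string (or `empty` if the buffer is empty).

After op 1 (insert('r')): buffer="jergdkbhkchr" (len 12), cursors c1@3 c2@12, authorship ..1........2
After op 2 (insert('l')): buffer="jerlgdkbhkchrl" (len 14), cursors c1@4 c2@14, authorship ..11........22
After op 3 (move_left): buffer="jerlgdkbhkchrl" (len 14), cursors c1@3 c2@13, authorship ..11........22
After op 4 (add_cursor(11)): buffer="jerlgdkbhkchrl" (len 14), cursors c1@3 c3@11 c2@13, authorship ..11........22

Answer: jerlgdkbhkchrl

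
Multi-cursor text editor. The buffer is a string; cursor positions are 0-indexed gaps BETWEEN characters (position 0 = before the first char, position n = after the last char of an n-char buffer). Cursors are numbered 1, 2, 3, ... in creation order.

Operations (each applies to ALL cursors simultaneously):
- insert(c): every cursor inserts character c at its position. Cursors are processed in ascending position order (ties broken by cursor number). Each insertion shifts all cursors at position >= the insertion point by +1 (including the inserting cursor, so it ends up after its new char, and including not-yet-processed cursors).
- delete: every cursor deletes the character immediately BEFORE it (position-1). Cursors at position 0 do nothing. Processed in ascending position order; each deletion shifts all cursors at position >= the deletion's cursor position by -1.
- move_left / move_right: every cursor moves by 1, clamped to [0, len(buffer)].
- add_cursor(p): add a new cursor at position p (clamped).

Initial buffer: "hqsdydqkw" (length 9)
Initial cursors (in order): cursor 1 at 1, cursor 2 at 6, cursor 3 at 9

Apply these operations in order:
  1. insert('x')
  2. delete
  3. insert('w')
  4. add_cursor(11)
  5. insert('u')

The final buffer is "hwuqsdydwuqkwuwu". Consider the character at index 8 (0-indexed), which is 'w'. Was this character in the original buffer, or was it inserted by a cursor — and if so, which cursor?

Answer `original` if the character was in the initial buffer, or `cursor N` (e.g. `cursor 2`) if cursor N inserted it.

After op 1 (insert('x')): buffer="hxqsdydxqkwx" (len 12), cursors c1@2 c2@8 c3@12, authorship .1.....2...3
After op 2 (delete): buffer="hqsdydqkw" (len 9), cursors c1@1 c2@6 c3@9, authorship .........
After op 3 (insert('w')): buffer="hwqsdydwqkww" (len 12), cursors c1@2 c2@8 c3@12, authorship .1.....2...3
After op 4 (add_cursor(11)): buffer="hwqsdydwqkww" (len 12), cursors c1@2 c2@8 c4@11 c3@12, authorship .1.....2...3
After op 5 (insert('u')): buffer="hwuqsdydwuqkwuwu" (len 16), cursors c1@3 c2@10 c4@14 c3@16, authorship .11.....22...433
Authorship (.=original, N=cursor N): . 1 1 . . . . . 2 2 . . . 4 3 3
Index 8: author = 2

Answer: cursor 2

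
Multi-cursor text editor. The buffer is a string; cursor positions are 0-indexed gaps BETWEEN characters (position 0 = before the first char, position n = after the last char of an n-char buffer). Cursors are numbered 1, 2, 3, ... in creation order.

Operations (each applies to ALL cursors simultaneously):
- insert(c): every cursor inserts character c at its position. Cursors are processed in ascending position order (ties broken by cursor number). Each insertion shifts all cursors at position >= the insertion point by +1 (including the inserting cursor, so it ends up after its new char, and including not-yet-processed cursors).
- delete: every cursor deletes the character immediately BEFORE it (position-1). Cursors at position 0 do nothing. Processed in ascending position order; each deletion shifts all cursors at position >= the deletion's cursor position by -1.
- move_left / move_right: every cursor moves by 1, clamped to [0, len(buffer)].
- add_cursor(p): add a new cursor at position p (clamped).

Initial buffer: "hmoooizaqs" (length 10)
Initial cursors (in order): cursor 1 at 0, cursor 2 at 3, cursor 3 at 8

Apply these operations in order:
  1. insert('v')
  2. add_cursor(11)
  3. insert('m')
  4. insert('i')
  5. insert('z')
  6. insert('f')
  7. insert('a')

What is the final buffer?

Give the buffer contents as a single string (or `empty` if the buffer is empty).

Answer: vmizfahmovmizfaooizavmmiizzffaaqs

Derivation:
After op 1 (insert('v')): buffer="vhmovooizavqs" (len 13), cursors c1@1 c2@5 c3@11, authorship 1...2.....3..
After op 2 (add_cursor(11)): buffer="vhmovooizavqs" (len 13), cursors c1@1 c2@5 c3@11 c4@11, authorship 1...2.....3..
After op 3 (insert('m')): buffer="vmhmovmooizavmmqs" (len 17), cursors c1@2 c2@7 c3@15 c4@15, authorship 11...22.....334..
After op 4 (insert('i')): buffer="vmihmovmiooizavmmiiqs" (len 21), cursors c1@3 c2@9 c3@19 c4@19, authorship 111...222.....33434..
After op 5 (insert('z')): buffer="vmizhmovmizooizavmmiizzqs" (len 25), cursors c1@4 c2@11 c3@23 c4@23, authorship 1111...2222.....3343434..
After op 6 (insert('f')): buffer="vmizfhmovmizfooizavmmiizzffqs" (len 29), cursors c1@5 c2@13 c3@27 c4@27, authorship 11111...22222.....334343434..
After op 7 (insert('a')): buffer="vmizfahmovmizfaooizavmmiizzffaaqs" (len 33), cursors c1@6 c2@15 c3@31 c4@31, authorship 111111...222222.....33434343434..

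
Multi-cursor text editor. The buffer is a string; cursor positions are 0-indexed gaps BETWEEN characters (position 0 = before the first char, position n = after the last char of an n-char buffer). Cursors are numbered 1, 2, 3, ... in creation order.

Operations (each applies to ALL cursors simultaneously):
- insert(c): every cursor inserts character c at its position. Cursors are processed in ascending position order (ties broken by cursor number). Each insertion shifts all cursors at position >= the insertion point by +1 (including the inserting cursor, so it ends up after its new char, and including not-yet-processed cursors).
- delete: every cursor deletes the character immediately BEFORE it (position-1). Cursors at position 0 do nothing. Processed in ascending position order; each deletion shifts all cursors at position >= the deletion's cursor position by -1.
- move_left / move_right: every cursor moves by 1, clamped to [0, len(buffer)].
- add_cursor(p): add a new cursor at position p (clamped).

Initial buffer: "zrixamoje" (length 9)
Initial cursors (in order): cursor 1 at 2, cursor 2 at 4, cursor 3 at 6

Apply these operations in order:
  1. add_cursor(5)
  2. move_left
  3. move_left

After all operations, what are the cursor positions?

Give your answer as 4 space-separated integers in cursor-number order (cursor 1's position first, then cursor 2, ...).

After op 1 (add_cursor(5)): buffer="zrixamoje" (len 9), cursors c1@2 c2@4 c4@5 c3@6, authorship .........
After op 2 (move_left): buffer="zrixamoje" (len 9), cursors c1@1 c2@3 c4@4 c3@5, authorship .........
After op 3 (move_left): buffer="zrixamoje" (len 9), cursors c1@0 c2@2 c4@3 c3@4, authorship .........

Answer: 0 2 4 3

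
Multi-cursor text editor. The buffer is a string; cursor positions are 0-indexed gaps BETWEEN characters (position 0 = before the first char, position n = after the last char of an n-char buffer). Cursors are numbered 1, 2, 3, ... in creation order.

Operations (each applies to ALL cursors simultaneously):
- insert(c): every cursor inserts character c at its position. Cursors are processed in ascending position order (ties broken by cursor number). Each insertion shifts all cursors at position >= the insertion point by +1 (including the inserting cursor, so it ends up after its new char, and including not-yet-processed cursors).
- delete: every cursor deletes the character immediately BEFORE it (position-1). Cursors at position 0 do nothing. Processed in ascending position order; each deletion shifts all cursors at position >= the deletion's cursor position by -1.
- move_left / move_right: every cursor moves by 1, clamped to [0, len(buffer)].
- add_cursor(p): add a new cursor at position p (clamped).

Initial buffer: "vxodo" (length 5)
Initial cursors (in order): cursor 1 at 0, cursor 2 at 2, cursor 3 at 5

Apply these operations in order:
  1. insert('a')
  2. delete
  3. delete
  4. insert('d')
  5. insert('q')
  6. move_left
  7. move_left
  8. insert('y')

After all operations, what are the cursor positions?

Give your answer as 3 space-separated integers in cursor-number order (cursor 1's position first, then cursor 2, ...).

After op 1 (insert('a')): buffer="avxaodoa" (len 8), cursors c1@1 c2@4 c3@8, authorship 1..2...3
After op 2 (delete): buffer="vxodo" (len 5), cursors c1@0 c2@2 c3@5, authorship .....
After op 3 (delete): buffer="vod" (len 3), cursors c1@0 c2@1 c3@3, authorship ...
After op 4 (insert('d')): buffer="dvdodd" (len 6), cursors c1@1 c2@3 c3@6, authorship 1.2..3
After op 5 (insert('q')): buffer="dqvdqoddq" (len 9), cursors c1@2 c2@5 c3@9, authorship 11.22..33
After op 6 (move_left): buffer="dqvdqoddq" (len 9), cursors c1@1 c2@4 c3@8, authorship 11.22..33
After op 7 (move_left): buffer="dqvdqoddq" (len 9), cursors c1@0 c2@3 c3@7, authorship 11.22..33
After op 8 (insert('y')): buffer="ydqvydqodydq" (len 12), cursors c1@1 c2@5 c3@10, authorship 111.222..333

Answer: 1 5 10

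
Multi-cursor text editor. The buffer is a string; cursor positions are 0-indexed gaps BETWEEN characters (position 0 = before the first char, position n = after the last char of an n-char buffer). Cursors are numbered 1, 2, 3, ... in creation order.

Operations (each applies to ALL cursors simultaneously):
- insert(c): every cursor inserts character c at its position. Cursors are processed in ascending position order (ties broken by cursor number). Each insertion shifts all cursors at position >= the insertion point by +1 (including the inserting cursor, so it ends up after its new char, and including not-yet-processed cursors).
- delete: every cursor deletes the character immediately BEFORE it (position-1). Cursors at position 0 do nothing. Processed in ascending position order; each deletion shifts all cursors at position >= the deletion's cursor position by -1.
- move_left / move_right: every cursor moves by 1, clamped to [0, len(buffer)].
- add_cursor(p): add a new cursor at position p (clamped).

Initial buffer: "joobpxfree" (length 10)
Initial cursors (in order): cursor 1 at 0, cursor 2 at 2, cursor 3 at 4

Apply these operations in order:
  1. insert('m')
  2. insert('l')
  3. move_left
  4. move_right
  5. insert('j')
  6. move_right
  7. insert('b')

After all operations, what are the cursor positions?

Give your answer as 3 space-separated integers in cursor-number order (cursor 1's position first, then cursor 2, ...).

After op 1 (insert('m')): buffer="mjomobmpxfree" (len 13), cursors c1@1 c2@4 c3@7, authorship 1..2..3......
After op 2 (insert('l')): buffer="mljomlobmlpxfree" (len 16), cursors c1@2 c2@6 c3@10, authorship 11..22..33......
After op 3 (move_left): buffer="mljomlobmlpxfree" (len 16), cursors c1@1 c2@5 c3@9, authorship 11..22..33......
After op 4 (move_right): buffer="mljomlobmlpxfree" (len 16), cursors c1@2 c2@6 c3@10, authorship 11..22..33......
After op 5 (insert('j')): buffer="mljjomljobmljpxfree" (len 19), cursors c1@3 c2@8 c3@13, authorship 111..222..333......
After op 6 (move_right): buffer="mljjomljobmljpxfree" (len 19), cursors c1@4 c2@9 c3@14, authorship 111..222..333......
After op 7 (insert('b')): buffer="mljjbomljobbmljpbxfree" (len 22), cursors c1@5 c2@11 c3@17, authorship 111.1.222.2.333.3.....

Answer: 5 11 17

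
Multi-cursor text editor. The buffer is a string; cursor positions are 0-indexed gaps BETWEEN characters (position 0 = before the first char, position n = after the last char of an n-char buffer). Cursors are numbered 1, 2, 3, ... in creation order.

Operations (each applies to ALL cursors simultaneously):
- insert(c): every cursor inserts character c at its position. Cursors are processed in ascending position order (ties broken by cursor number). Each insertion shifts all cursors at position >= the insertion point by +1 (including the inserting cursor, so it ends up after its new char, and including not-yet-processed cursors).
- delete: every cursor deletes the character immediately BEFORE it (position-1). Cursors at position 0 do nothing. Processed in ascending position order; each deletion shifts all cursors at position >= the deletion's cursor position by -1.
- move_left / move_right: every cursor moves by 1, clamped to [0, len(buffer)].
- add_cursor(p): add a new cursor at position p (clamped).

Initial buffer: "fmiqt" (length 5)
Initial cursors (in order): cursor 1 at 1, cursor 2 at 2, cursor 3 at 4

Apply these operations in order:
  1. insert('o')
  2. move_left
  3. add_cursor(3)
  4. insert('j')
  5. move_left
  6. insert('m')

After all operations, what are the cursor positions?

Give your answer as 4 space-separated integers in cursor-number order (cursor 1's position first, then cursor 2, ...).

Answer: 2 8 13 8

Derivation:
After op 1 (insert('o')): buffer="fomoiqot" (len 8), cursors c1@2 c2@4 c3@7, authorship .1.2..3.
After op 2 (move_left): buffer="fomoiqot" (len 8), cursors c1@1 c2@3 c3@6, authorship .1.2..3.
After op 3 (add_cursor(3)): buffer="fomoiqot" (len 8), cursors c1@1 c2@3 c4@3 c3@6, authorship .1.2..3.
After op 4 (insert('j')): buffer="fjomjjoiqjot" (len 12), cursors c1@2 c2@6 c4@6 c3@10, authorship .11.242..33.
After op 5 (move_left): buffer="fjomjjoiqjot" (len 12), cursors c1@1 c2@5 c4@5 c3@9, authorship .11.242..33.
After op 6 (insert('m')): buffer="fmjomjmmjoiqmjot" (len 16), cursors c1@2 c2@8 c4@8 c3@13, authorship .111.22442..333.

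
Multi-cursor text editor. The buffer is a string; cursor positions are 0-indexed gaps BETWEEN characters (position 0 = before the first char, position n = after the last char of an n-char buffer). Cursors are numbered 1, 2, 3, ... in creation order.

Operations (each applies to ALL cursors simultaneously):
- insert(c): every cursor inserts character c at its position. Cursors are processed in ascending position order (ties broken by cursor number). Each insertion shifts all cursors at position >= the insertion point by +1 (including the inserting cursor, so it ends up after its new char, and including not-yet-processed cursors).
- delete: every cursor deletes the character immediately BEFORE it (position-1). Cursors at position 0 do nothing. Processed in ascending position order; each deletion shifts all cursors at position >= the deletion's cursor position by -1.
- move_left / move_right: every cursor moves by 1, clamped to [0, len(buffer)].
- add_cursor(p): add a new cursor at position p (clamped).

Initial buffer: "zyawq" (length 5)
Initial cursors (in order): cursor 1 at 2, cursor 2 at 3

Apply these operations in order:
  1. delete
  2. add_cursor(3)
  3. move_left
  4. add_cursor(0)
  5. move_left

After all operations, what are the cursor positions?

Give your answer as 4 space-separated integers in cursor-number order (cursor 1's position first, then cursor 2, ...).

After op 1 (delete): buffer="zwq" (len 3), cursors c1@1 c2@1, authorship ...
After op 2 (add_cursor(3)): buffer="zwq" (len 3), cursors c1@1 c2@1 c3@3, authorship ...
After op 3 (move_left): buffer="zwq" (len 3), cursors c1@0 c2@0 c3@2, authorship ...
After op 4 (add_cursor(0)): buffer="zwq" (len 3), cursors c1@0 c2@0 c4@0 c3@2, authorship ...
After op 5 (move_left): buffer="zwq" (len 3), cursors c1@0 c2@0 c4@0 c3@1, authorship ...

Answer: 0 0 1 0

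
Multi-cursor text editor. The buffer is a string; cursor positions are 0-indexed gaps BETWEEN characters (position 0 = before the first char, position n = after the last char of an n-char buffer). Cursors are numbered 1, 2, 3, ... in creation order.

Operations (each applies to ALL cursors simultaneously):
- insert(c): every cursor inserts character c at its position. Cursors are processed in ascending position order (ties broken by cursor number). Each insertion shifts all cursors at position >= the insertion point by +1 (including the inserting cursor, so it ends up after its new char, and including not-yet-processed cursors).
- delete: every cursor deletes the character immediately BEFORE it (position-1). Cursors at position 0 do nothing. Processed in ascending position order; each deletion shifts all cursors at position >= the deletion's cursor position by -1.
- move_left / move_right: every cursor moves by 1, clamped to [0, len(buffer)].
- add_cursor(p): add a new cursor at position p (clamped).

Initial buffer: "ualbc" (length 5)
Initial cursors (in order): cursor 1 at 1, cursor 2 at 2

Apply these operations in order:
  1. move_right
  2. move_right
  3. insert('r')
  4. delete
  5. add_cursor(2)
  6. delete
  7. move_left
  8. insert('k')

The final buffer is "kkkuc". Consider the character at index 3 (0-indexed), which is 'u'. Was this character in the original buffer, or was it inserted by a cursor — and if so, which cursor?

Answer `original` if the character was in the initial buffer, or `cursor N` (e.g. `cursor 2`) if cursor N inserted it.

After op 1 (move_right): buffer="ualbc" (len 5), cursors c1@2 c2@3, authorship .....
After op 2 (move_right): buffer="ualbc" (len 5), cursors c1@3 c2@4, authorship .....
After op 3 (insert('r')): buffer="ualrbrc" (len 7), cursors c1@4 c2@6, authorship ...1.2.
After op 4 (delete): buffer="ualbc" (len 5), cursors c1@3 c2@4, authorship .....
After op 5 (add_cursor(2)): buffer="ualbc" (len 5), cursors c3@2 c1@3 c2@4, authorship .....
After op 6 (delete): buffer="uc" (len 2), cursors c1@1 c2@1 c3@1, authorship ..
After op 7 (move_left): buffer="uc" (len 2), cursors c1@0 c2@0 c3@0, authorship ..
After op 8 (insert('k')): buffer="kkkuc" (len 5), cursors c1@3 c2@3 c3@3, authorship 123..
Authorship (.=original, N=cursor N): 1 2 3 . .
Index 3: author = original

Answer: original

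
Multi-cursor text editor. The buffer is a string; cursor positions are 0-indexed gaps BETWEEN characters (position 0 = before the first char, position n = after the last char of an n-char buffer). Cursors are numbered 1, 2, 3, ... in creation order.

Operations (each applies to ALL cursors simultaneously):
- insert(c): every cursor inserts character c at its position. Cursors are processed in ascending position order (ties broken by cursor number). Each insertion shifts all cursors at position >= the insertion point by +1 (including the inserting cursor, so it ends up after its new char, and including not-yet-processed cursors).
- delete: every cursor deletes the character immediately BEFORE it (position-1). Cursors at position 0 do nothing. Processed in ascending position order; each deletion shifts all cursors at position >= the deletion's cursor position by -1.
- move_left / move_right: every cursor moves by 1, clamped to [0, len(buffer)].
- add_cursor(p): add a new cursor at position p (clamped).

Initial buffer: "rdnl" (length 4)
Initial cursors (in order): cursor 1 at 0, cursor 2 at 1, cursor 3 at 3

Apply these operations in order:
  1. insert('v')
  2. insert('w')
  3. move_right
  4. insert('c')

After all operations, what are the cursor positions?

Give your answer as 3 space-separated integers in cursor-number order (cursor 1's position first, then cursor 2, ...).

After op 1 (insert('v')): buffer="vrvdnvl" (len 7), cursors c1@1 c2@3 c3@6, authorship 1.2..3.
After op 2 (insert('w')): buffer="vwrvwdnvwl" (len 10), cursors c1@2 c2@5 c3@9, authorship 11.22..33.
After op 3 (move_right): buffer="vwrvwdnvwl" (len 10), cursors c1@3 c2@6 c3@10, authorship 11.22..33.
After op 4 (insert('c')): buffer="vwrcvwdcnvwlc" (len 13), cursors c1@4 c2@8 c3@13, authorship 11.122.2.33.3

Answer: 4 8 13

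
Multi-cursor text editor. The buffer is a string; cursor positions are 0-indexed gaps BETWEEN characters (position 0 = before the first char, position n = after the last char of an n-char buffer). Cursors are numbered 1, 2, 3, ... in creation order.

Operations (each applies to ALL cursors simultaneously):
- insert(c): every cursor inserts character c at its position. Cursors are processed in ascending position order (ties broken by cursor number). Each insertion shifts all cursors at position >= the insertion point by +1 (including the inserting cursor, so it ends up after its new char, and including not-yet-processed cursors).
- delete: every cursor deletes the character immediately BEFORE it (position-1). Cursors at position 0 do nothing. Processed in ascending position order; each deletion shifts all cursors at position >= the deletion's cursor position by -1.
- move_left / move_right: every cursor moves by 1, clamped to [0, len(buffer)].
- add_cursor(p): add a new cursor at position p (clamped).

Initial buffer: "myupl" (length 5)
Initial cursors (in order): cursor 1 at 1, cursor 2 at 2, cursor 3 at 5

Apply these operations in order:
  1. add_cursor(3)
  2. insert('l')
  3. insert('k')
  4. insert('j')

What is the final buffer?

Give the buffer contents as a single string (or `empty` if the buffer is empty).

Answer: mlkjylkjulkjpllkj

Derivation:
After op 1 (add_cursor(3)): buffer="myupl" (len 5), cursors c1@1 c2@2 c4@3 c3@5, authorship .....
After op 2 (insert('l')): buffer="mlylulpll" (len 9), cursors c1@2 c2@4 c4@6 c3@9, authorship .1.2.4..3
After op 3 (insert('k')): buffer="mlkylkulkpllk" (len 13), cursors c1@3 c2@6 c4@9 c3@13, authorship .11.22.44..33
After op 4 (insert('j')): buffer="mlkjylkjulkjpllkj" (len 17), cursors c1@4 c2@8 c4@12 c3@17, authorship .111.222.444..333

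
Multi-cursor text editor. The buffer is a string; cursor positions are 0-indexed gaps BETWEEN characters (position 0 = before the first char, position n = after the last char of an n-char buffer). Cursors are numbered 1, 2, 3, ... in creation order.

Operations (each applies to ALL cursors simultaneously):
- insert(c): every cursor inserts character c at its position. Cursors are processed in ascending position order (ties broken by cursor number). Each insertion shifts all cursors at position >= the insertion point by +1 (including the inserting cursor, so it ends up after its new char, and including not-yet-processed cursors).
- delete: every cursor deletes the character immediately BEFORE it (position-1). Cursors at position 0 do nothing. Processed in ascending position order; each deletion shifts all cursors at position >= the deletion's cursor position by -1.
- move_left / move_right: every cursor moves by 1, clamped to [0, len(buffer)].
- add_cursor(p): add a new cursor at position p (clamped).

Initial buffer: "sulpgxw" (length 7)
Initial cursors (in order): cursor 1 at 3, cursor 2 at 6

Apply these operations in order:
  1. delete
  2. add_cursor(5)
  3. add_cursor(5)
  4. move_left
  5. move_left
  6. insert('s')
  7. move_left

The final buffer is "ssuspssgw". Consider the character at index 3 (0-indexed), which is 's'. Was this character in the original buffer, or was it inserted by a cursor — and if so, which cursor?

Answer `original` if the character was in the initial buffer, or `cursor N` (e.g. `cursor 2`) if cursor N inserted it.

Answer: cursor 2

Derivation:
After op 1 (delete): buffer="supgw" (len 5), cursors c1@2 c2@4, authorship .....
After op 2 (add_cursor(5)): buffer="supgw" (len 5), cursors c1@2 c2@4 c3@5, authorship .....
After op 3 (add_cursor(5)): buffer="supgw" (len 5), cursors c1@2 c2@4 c3@5 c4@5, authorship .....
After op 4 (move_left): buffer="supgw" (len 5), cursors c1@1 c2@3 c3@4 c4@4, authorship .....
After op 5 (move_left): buffer="supgw" (len 5), cursors c1@0 c2@2 c3@3 c4@3, authorship .....
After op 6 (insert('s')): buffer="ssuspssgw" (len 9), cursors c1@1 c2@4 c3@7 c4@7, authorship 1..2.34..
After op 7 (move_left): buffer="ssuspssgw" (len 9), cursors c1@0 c2@3 c3@6 c4@6, authorship 1..2.34..
Authorship (.=original, N=cursor N): 1 . . 2 . 3 4 . .
Index 3: author = 2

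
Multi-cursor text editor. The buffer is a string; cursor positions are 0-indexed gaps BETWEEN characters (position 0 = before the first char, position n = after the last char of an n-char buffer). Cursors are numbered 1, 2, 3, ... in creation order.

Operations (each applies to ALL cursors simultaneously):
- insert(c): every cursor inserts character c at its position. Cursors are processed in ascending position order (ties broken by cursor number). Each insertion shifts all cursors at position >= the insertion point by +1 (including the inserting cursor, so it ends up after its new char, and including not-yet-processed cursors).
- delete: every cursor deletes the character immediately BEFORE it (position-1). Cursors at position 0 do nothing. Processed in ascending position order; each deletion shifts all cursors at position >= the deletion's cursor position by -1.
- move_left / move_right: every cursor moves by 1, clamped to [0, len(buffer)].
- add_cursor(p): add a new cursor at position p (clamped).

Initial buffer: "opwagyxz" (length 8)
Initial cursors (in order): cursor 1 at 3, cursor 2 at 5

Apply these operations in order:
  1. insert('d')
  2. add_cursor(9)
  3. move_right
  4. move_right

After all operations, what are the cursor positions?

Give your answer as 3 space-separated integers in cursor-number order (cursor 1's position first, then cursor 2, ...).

After op 1 (insert('d')): buffer="opwdagdyxz" (len 10), cursors c1@4 c2@7, authorship ...1..2...
After op 2 (add_cursor(9)): buffer="opwdagdyxz" (len 10), cursors c1@4 c2@7 c3@9, authorship ...1..2...
After op 3 (move_right): buffer="opwdagdyxz" (len 10), cursors c1@5 c2@8 c3@10, authorship ...1..2...
After op 4 (move_right): buffer="opwdagdyxz" (len 10), cursors c1@6 c2@9 c3@10, authorship ...1..2...

Answer: 6 9 10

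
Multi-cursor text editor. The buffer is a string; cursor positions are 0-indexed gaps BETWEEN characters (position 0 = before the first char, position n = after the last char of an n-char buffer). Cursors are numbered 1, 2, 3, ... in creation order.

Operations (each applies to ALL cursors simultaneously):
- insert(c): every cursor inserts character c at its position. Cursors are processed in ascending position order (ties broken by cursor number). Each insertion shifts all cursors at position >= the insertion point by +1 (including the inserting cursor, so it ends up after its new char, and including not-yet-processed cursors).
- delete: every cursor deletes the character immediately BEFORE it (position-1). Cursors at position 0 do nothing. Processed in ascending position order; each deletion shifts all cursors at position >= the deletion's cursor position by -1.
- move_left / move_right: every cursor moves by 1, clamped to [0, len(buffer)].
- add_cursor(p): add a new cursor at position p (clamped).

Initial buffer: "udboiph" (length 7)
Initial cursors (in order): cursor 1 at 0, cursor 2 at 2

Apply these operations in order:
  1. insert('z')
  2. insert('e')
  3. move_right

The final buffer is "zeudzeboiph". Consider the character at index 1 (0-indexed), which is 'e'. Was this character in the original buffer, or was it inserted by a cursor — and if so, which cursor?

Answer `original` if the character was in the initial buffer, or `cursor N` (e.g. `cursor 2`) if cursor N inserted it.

After op 1 (insert('z')): buffer="zudzboiph" (len 9), cursors c1@1 c2@4, authorship 1..2.....
After op 2 (insert('e')): buffer="zeudzeboiph" (len 11), cursors c1@2 c2@6, authorship 11..22.....
After op 3 (move_right): buffer="zeudzeboiph" (len 11), cursors c1@3 c2@7, authorship 11..22.....
Authorship (.=original, N=cursor N): 1 1 . . 2 2 . . . . .
Index 1: author = 1

Answer: cursor 1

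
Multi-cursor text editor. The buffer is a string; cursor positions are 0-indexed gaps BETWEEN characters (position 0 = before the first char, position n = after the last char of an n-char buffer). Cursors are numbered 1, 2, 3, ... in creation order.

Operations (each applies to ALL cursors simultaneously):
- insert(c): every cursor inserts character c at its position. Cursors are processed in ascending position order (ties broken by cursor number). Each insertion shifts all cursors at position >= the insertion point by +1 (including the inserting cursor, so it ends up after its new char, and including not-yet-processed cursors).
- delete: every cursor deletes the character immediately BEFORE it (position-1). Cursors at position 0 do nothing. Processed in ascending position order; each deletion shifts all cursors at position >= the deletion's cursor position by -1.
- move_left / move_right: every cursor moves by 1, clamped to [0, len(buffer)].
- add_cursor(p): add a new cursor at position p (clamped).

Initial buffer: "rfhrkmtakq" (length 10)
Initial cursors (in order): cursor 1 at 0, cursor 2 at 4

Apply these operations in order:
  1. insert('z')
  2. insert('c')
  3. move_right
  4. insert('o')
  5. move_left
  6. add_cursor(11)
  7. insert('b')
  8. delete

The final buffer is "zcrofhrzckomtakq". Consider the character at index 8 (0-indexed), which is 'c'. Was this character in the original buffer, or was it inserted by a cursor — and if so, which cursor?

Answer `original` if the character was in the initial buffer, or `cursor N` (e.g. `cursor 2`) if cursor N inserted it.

Answer: cursor 2

Derivation:
After op 1 (insert('z')): buffer="zrfhrzkmtakq" (len 12), cursors c1@1 c2@6, authorship 1....2......
After op 2 (insert('c')): buffer="zcrfhrzckmtakq" (len 14), cursors c1@2 c2@8, authorship 11....22......
After op 3 (move_right): buffer="zcrfhrzckmtakq" (len 14), cursors c1@3 c2@9, authorship 11....22......
After op 4 (insert('o')): buffer="zcrofhrzckomtakq" (len 16), cursors c1@4 c2@11, authorship 11.1...22.2.....
After op 5 (move_left): buffer="zcrofhrzckomtakq" (len 16), cursors c1@3 c2@10, authorship 11.1...22.2.....
After op 6 (add_cursor(11)): buffer="zcrofhrzckomtakq" (len 16), cursors c1@3 c2@10 c3@11, authorship 11.1...22.2.....
After op 7 (insert('b')): buffer="zcrbofhrzckbobmtakq" (len 19), cursors c1@4 c2@12 c3@14, authorship 11.11...22.223.....
After op 8 (delete): buffer="zcrofhrzckomtakq" (len 16), cursors c1@3 c2@10 c3@11, authorship 11.1...22.2.....
Authorship (.=original, N=cursor N): 1 1 . 1 . . . 2 2 . 2 . . . . .
Index 8: author = 2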